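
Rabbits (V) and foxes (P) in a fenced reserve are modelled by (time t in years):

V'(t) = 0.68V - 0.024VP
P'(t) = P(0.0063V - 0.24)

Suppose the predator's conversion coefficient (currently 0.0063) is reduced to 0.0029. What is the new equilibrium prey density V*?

V* ≈ 82.8

At the interior fixed point, setting dP/dt = 0 with P > 0 fixes V* = (predator death rate)/(VP coefficient) — independent of the other coefficients.
With the change, V* = 0.24/0.0029 = 82.8; it rises from 38.1.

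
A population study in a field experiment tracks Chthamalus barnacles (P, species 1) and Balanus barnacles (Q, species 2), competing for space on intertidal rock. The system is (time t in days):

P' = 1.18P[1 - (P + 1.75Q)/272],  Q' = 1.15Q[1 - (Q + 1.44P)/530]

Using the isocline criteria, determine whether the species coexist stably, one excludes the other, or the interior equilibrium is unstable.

species 2 excludes species 1

Compare the nullcline intercepts: K1/α12 = 272/1.75 = 155 < K2 = 530; K2/α21 = 530/1.44 = 368 > K1 = 272.
Since the inequalities point opposite ways, species 2 can invade but species 1 cannot.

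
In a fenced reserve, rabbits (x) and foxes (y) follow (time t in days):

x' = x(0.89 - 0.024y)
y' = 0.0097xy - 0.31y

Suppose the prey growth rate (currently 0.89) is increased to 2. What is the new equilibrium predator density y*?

y* ≈ 83.3

At the interior fixed point, setting dx/dt = 0 with x > 0 fixes y* = (prey growth rate)/(xy coefficient) — independent of the other coefficients.
With the change, y* = 2/0.024 = 83.3; it rises from 37.1.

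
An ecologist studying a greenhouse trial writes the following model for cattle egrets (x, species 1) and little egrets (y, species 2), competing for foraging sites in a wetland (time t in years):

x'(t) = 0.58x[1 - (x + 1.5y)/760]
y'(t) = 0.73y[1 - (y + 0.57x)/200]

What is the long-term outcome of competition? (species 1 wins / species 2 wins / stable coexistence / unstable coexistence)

Compare the nullcline intercepts: K1/α12 = 760/1.5 = 507 > K2 = 200; K2/α21 = 200/0.57 = 351 < K1 = 760.
Since the inequalities point opposite ways, species 1 can invade but species 2 cannot.

species 1 excludes species 2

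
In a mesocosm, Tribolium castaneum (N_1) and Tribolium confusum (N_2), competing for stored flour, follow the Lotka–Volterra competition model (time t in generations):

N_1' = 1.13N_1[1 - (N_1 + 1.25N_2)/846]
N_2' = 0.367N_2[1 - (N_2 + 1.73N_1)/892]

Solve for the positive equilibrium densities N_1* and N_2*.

Setting both brackets to zero gives the nullclines N_1 + 1.25N_2 = 846 and 1.73N_1 + N_2 = 892.
Substituting N_2 = 892 - 1.73N_1 into the first: N_1(1 - 1.25·1.73) = 846 - 1.25·892.
So N_1* = -269/-1.16 = 231, and then N_2* = 892 - 1.73·231 = 492.

N_1* ≈ 231, N_2* ≈ 492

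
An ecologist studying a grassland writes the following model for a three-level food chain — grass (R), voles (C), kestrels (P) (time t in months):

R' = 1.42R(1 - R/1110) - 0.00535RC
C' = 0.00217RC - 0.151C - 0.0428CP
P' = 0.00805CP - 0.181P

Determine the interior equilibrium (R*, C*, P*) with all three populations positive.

From dP/dt = 0: 0.00805C* = 0.181, so C* = 22.5.
From dR/dt = 0: 1.42(1 - R*/1110) = 0.00535·22.5, giving R* = 1110·(1 - 0.0847) = 1020.
From dC/dt = 0: 0.00217·1020 - 0.151 = 0.0428P*, so P* = 2.05/0.0428 = 48.

R* ≈ 1020, C* ≈ 22.5, P* ≈ 48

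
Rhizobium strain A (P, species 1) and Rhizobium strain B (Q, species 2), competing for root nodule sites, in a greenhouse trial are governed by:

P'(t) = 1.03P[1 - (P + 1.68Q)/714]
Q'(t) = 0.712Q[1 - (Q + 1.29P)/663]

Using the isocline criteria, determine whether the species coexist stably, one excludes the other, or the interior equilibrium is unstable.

unstable coexistence (outcome depends on initial conditions)

Compare the nullcline intercepts: K1/α12 = 714/1.68 = 425 < K2 = 663; K2/α21 = 663/1.29 = 514 < K1 = 714.
Since both are reversed, neither can invade when rare; the interior point is a saddle.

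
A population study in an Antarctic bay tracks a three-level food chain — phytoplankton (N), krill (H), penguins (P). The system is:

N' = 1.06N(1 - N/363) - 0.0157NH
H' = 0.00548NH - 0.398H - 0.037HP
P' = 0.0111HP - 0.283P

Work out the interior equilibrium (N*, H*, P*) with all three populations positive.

From dP/dt = 0: 0.0111H* = 0.283, so H* = 25.5.
From dN/dt = 0: 1.06(1 - N*/363) = 0.0157·25.5, giving N* = 363·(1 - 0.378) = 226.
From dH/dt = 0: 0.00548·226 - 0.398 = 0.037P*, so P* = 0.84/0.037 = 22.7.

N* ≈ 226, H* ≈ 25.5, P* ≈ 22.7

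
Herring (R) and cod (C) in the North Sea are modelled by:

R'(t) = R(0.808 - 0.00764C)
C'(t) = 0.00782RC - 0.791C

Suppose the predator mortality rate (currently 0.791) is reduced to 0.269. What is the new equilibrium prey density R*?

At the interior fixed point, setting dC/dt = 0 with C > 0 fixes R* = (predator death rate)/(RC coefficient) — independent of the other coefficients.
With the change, R* = 0.269/0.00782 = 34.4; it falls from 101.

R* ≈ 34.4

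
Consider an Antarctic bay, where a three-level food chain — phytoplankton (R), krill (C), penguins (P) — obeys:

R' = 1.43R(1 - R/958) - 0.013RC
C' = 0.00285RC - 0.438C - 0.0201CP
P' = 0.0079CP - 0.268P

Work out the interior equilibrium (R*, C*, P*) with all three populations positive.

From dP/dt = 0: 0.0079C* = 0.268, so C* = 33.9.
From dR/dt = 0: 1.43(1 - R*/958) = 0.013·33.9, giving R* = 958·(1 - 0.308) = 663.
From dC/dt = 0: 0.00285·663 - 0.438 = 0.0201P*, so P* = 1.45/0.0201 = 72.2.

R* ≈ 663, C* ≈ 33.9, P* ≈ 72.2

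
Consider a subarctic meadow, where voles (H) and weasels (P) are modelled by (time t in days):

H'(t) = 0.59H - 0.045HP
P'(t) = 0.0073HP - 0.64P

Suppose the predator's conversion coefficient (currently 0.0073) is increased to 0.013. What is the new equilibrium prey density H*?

H* ≈ 49.2

At the interior fixed point, setting dP/dt = 0 with P > 0 fixes H* = (predator death rate)/(HP coefficient) — independent of the other coefficients.
With the change, H* = 0.64/0.013 = 49.2; it falls from 87.7.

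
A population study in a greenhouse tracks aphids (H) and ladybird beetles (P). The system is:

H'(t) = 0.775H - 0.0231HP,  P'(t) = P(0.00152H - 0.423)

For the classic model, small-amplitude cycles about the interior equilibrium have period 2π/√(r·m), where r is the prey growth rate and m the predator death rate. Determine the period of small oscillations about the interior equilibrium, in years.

T ≈ 11 years

Here r = 0.775 and m = 0.423, so r·m = 0.328.
ω = √0.328 = 0.573 per year, hence T = 2π/ω ≈ 11 years.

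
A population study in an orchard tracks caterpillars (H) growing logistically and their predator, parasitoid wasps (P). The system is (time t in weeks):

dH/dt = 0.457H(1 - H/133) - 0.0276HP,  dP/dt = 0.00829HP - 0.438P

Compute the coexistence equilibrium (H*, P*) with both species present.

From dP/dt = 0 with P > 0: 0.00829H* = 0.438, so H* = 52.8.
Substitute into dH/dt = 0: 0.457(1 - 52.8/133) = 0.0276P*.
The bracket is 0.603, giving P* = 0.275/0.0276 = 9.98.

H* ≈ 52.8, P* ≈ 9.98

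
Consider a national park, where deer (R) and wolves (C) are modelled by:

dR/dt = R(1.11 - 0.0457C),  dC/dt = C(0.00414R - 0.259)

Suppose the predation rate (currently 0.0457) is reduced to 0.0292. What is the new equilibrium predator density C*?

At the interior fixed point, setting dR/dt = 0 with R > 0 fixes C* = (prey growth rate)/(RC coefficient) — independent of the other coefficients.
With the change, C* = 1.11/0.0292 = 38; it rises from 24.3.

C* ≈ 38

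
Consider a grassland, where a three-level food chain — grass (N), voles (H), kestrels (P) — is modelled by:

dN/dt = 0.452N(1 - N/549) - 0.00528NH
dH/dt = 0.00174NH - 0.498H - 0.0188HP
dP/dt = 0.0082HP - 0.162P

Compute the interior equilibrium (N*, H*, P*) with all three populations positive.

N* ≈ 422, H* ≈ 19.8, P* ≈ 12.6

From dP/dt = 0: 0.0082H* = 0.162, so H* = 19.8.
From dN/dt = 0: 0.452(1 - N*/549) = 0.00528·19.8, giving N* = 549·(1 - 0.231) = 422.
From dH/dt = 0: 0.00174·422 - 0.498 = 0.0188P*, so P* = 0.237/0.0188 = 12.6.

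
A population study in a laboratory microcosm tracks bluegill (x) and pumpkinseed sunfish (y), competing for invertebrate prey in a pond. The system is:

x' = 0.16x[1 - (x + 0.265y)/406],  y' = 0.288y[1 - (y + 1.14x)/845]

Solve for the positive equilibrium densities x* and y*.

x* ≈ 261, y* ≈ 548

Setting both brackets to zero gives the nullclines x + 0.265y = 406 and 1.14x + y = 845.
Substituting y = 845 - 1.14x into the first: x(1 - 0.265·1.14) = 406 - 0.265·845.
So x* = 182/0.698 = 261, and then y* = 845 - 1.14·261 = 548.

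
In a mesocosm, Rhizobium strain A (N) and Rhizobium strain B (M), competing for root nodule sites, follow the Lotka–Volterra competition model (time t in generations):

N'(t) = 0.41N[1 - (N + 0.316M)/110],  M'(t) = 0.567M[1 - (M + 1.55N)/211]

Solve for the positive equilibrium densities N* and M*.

Setting both brackets to zero gives the nullclines N + 0.316M = 110 and 1.55N + M = 211.
Substituting M = 211 - 1.55N into the first: N(1 - 0.316·1.55) = 110 - 0.316·211.
So N* = 43.3/0.51 = 84.9, and then M* = 211 - 1.55·84.9 = 79.4.

N* ≈ 84.9, M* ≈ 79.4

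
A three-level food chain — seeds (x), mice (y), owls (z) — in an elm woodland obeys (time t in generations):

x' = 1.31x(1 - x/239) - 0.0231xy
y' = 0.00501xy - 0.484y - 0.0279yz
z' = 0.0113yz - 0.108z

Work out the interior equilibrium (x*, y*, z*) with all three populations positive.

From dz/dt = 0: 0.0113y* = 0.108, so y* = 9.56.
From dx/dt = 0: 1.31(1 - x*/239) = 0.0231·9.56, giving x* = 239·(1 - 0.169) = 199.
From dy/dt = 0: 0.00501·199 - 0.484 = 0.0279z*, so z* = 0.512/0.0279 = 18.3.

x* ≈ 199, y* ≈ 9.56, z* ≈ 18.3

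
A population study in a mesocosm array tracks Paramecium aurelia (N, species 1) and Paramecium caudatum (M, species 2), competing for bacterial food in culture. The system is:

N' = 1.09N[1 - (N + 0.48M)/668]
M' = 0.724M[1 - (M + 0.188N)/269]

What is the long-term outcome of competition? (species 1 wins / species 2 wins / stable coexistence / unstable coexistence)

stable coexistence

Compare the nullcline intercepts: K1/α12 = 668/0.48 = 1390 > K2 = 269; K2/α21 = 269/0.188 = 1430 > K1 = 668.
Since both inequalities hold, each species can invade when rare, so the interior equilibrium is stable.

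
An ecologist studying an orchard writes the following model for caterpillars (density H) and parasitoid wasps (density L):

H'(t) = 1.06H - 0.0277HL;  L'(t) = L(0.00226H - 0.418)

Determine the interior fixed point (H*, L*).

Set dL/dt = 0 with L > 0: 0.00226H - 0.418 = 0, so H* = 0.418/0.00226 = 185.
Set dH/dt = 0 with H > 0: 1.06 - 0.0277L = 0, so L* = 1.06/0.0277 = 38.3.

H* ≈ 185, L* ≈ 38.3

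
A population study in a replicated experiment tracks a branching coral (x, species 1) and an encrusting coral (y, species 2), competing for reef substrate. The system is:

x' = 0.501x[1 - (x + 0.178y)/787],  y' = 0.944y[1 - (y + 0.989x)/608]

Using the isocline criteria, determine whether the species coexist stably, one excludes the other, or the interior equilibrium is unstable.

species 1 excludes species 2

Compare the nullcline intercepts: K1/α12 = 787/0.178 = 4420 > K2 = 608; K2/α21 = 608/0.989 = 615 < K1 = 787.
Since the inequalities point opposite ways, species 1 can invade but species 2 cannot.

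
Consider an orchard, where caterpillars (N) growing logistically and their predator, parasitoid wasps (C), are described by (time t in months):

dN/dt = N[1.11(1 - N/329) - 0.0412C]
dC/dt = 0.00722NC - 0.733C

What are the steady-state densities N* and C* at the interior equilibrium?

N* ≈ 102, C* ≈ 18.6

From dC/dt = 0 with C > 0: 0.00722N* = 0.733, so N* = 102.
Substitute into dN/dt = 0: 1.11(1 - 102/329) = 0.0412C*.
The bracket is 0.691, giving C* = 0.767/0.0412 = 18.6.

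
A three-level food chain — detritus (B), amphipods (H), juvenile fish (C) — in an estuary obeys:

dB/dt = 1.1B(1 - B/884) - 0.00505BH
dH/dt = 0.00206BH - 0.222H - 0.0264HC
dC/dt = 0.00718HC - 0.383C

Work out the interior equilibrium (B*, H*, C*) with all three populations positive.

B* ≈ 668, H* ≈ 53.3, C* ≈ 43.7

From dC/dt = 0: 0.00718H* = 0.383, so H* = 53.3.
From dB/dt = 0: 1.1(1 - B*/884) = 0.00505·53.3, giving B* = 884·(1 - 0.245) = 668.
From dH/dt = 0: 0.00206·668 - 0.222 = 0.0264C*, so C* = 1.15/0.0264 = 43.7.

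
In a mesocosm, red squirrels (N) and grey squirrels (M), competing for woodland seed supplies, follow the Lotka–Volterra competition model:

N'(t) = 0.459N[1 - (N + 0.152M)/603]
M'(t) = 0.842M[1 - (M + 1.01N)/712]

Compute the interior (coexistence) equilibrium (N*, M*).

Setting both brackets to zero gives the nullclines N + 0.152M = 603 and 1.01N + M = 712.
Substituting M = 712 - 1.01N into the first: N(1 - 0.152·1.01) = 603 - 0.152·712.
So N* = 495/0.846 = 585, and then M* = 712 - 1.01·585 = 122.

N* ≈ 585, M* ≈ 122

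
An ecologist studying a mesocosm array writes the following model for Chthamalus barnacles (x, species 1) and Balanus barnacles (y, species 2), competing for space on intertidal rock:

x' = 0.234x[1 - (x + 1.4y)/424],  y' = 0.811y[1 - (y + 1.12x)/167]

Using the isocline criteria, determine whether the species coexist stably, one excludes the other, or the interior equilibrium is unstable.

species 1 excludes species 2

Compare the nullcline intercepts: K1/α12 = 424/1.4 = 303 > K2 = 167; K2/α21 = 167/1.12 = 149 < K1 = 424.
Since the inequalities point opposite ways, species 1 can invade but species 2 cannot.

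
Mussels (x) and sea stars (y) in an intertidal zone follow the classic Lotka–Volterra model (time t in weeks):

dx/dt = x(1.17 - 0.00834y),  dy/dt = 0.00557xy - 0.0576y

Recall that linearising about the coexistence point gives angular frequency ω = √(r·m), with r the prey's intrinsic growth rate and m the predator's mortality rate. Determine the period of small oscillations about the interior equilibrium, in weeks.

Here r = 1.17 and m = 0.0576, so r·m = 0.0674.
ω = √0.0674 = 0.26 per week, hence T = 2π/ω ≈ 24.2 weeks.

T ≈ 24.2 weeks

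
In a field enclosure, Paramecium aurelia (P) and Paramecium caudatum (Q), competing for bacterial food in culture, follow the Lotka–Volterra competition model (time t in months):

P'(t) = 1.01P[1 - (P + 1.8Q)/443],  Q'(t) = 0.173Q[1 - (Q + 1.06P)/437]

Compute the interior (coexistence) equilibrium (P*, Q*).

Setting both brackets to zero gives the nullclines P + 1.8Q = 443 and 1.06P + Q = 437.
Substituting Q = 437 - 1.06P into the first: P(1 - 1.8·1.06) = 443 - 1.8·437.
So P* = -344/-0.908 = 378, and then Q* = 437 - 1.06·378 = 35.9.

P* ≈ 378, Q* ≈ 35.9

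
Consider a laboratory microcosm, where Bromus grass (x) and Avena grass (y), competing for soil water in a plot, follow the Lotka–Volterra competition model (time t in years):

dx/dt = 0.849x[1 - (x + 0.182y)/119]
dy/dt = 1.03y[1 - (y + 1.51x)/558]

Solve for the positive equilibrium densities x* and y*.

Setting both brackets to zero gives the nullclines x + 0.182y = 119 and 1.51x + y = 558.
Substituting y = 558 - 1.51x into the first: x(1 - 0.182·1.51) = 119 - 0.182·558.
So x* = 17.4/0.725 = 24.1, and then y* = 558 - 1.51·24.1 = 522.

x* ≈ 24.1, y* ≈ 522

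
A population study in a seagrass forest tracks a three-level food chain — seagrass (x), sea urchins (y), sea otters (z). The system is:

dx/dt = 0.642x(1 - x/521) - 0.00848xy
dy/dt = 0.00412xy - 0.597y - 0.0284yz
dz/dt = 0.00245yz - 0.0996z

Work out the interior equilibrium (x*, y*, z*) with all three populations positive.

From dz/dt = 0: 0.00245y* = 0.0996, so y* = 40.7.
From dx/dt = 0: 0.642(1 - x*/521) = 0.00848·40.7, giving x* = 521·(1 - 0.537) = 241.
From dy/dt = 0: 0.00412·241 - 0.597 = 0.0284z*, so z* = 0.397/0.0284 = 14.

x* ≈ 241, y* ≈ 40.7, z* ≈ 14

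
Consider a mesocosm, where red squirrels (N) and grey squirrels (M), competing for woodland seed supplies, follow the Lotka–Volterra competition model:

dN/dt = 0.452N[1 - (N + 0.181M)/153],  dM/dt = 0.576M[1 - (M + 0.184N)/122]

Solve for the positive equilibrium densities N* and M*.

Setting both brackets to zero gives the nullclines N + 0.181M = 153 and 0.184N + M = 122.
Substituting M = 122 - 0.184N into the first: N(1 - 0.181·0.184) = 153 - 0.181·122.
So N* = 131/0.967 = 135, and then M* = 122 - 0.184·135 = 97.1.

N* ≈ 135, M* ≈ 97.1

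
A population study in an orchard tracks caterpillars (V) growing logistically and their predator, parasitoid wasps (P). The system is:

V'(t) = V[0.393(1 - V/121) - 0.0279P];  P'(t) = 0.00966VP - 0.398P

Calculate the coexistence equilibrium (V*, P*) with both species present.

From dP/dt = 0 with P > 0: 0.00966V* = 0.398, so V* = 41.2.
Substitute into dV/dt = 0: 0.393(1 - 41.2/121) = 0.0279P*.
The bracket is 0.659, giving P* = 0.259/0.0279 = 9.29.

V* ≈ 41.2, P* ≈ 9.29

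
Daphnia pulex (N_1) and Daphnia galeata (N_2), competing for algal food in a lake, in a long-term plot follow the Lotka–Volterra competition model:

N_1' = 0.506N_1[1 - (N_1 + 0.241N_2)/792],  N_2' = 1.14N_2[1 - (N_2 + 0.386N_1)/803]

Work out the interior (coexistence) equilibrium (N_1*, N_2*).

N_1* ≈ 660, N_2* ≈ 548

Setting both brackets to zero gives the nullclines N_1 + 0.241N_2 = 792 and 0.386N_1 + N_2 = 803.
Substituting N_2 = 803 - 0.386N_1 into the first: N_1(1 - 0.241·0.386) = 792 - 0.241·803.
So N_1* = 598/0.907 = 660, and then N_2* = 803 - 0.386·660 = 548.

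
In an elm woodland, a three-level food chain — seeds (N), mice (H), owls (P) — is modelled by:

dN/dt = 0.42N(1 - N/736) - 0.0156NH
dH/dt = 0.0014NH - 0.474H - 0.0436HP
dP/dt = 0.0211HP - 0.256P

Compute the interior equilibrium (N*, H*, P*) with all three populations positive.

N* ≈ 404, H* ≈ 12.1, P* ≈ 2.11

From dP/dt = 0: 0.0211H* = 0.256, so H* = 12.1.
From dN/dt = 0: 0.42(1 - N*/736) = 0.0156·12.1, giving N* = 736·(1 - 0.451) = 404.
From dH/dt = 0: 0.0014·404 - 0.474 = 0.0436P*, so P* = 0.0921/0.0436 = 2.11.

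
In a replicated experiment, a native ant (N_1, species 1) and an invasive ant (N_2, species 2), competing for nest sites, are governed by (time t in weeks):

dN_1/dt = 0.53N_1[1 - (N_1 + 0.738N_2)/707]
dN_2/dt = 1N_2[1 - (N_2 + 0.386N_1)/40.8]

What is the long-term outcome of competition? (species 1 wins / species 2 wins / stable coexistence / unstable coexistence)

species 1 excludes species 2

Compare the nullcline intercepts: K1/α12 = 707/0.738 = 958 > K2 = 40.8; K2/α21 = 40.8/0.386 = 106 < K1 = 707.
Since the inequalities point opposite ways, species 1 can invade but species 2 cannot.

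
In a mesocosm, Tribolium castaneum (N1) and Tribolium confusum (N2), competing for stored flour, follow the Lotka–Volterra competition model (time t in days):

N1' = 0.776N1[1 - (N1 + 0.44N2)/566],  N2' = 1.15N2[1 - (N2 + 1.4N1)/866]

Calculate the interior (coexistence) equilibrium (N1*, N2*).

Setting both brackets to zero gives the nullclines N1 + 0.44N2 = 566 and 1.4N1 + N2 = 866.
Substituting N2 = 866 - 1.4N1 into the first: N1(1 - 0.44·1.4) = 566 - 0.44·866.
So N1* = 185/0.384 = 482, and then N2* = 866 - 1.4·482 = 192.

N1* ≈ 482, N2* ≈ 192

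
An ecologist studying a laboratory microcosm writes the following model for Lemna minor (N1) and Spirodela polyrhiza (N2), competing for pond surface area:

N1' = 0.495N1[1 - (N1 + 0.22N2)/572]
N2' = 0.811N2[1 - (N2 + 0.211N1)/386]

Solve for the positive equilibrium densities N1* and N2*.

N1* ≈ 511, N2* ≈ 278

Setting both brackets to zero gives the nullclines N1 + 0.22N2 = 572 and 0.211N1 + N2 = 386.
Substituting N2 = 386 - 0.211N1 into the first: N1(1 - 0.22·0.211) = 572 - 0.22·386.
So N1* = 487/0.954 = 511, and then N2* = 386 - 0.211·511 = 278.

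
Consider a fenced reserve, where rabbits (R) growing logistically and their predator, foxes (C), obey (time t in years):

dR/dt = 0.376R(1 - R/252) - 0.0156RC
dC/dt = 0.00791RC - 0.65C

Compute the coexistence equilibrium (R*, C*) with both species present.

From dC/dt = 0 with C > 0: 0.00791R* = 0.65, so R* = 82.2.
Substitute into dR/dt = 0: 0.376(1 - 82.2/252) = 0.0156C*.
The bracket is 0.674, giving C* = 0.253/0.0156 = 16.2.

R* ≈ 82.2, C* ≈ 16.2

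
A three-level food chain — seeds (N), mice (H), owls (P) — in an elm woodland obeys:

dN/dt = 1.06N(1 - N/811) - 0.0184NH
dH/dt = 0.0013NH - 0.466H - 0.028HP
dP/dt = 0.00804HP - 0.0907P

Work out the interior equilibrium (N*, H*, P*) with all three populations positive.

From dP/dt = 0: 0.00804H* = 0.0907, so H* = 11.3.
From dN/dt = 0: 1.06(1 - N*/811) = 0.0184·11.3, giving N* = 811·(1 - 0.196) = 652.
From dH/dt = 0: 0.0013·652 - 0.466 = 0.028P*, so P* = 0.382/0.028 = 13.6.

N* ≈ 652, H* ≈ 11.3, P* ≈ 13.6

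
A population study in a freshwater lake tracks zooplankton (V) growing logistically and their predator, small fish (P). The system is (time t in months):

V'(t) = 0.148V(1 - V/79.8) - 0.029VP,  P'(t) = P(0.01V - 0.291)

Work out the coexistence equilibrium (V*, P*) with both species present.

From dP/dt = 0 with P > 0: 0.01V* = 0.291, so V* = 29.1.
Substitute into dV/dt = 0: 0.148(1 - 29.1/79.8) = 0.029P*.
The bracket is 0.635, giving P* = 0.094/0.029 = 3.24.

V* ≈ 29.1, P* ≈ 3.24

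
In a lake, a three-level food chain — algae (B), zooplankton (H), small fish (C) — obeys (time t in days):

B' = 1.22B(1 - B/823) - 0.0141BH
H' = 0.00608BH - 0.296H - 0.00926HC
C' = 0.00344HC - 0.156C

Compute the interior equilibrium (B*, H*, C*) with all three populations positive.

From dC/dt = 0: 0.00344H* = 0.156, so H* = 45.3.
From dB/dt = 0: 1.22(1 - B*/823) = 0.0141·45.3, giving B* = 823·(1 - 0.524) = 392.
From dH/dt = 0: 0.00608·392 - 0.296 = 0.00926C*, so C* = 2.09/0.00926 = 225.

B* ≈ 392, H* ≈ 45.3, C* ≈ 225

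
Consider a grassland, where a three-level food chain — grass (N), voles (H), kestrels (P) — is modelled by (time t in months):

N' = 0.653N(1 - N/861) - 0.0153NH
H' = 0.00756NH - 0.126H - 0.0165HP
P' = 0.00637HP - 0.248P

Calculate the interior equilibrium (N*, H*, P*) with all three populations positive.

N* ≈ 75.6, H* ≈ 38.9, P* ≈ 27

From dP/dt = 0: 0.00637H* = 0.248, so H* = 38.9.
From dN/dt = 0: 0.653(1 - N*/861) = 0.0153·38.9, giving N* = 861·(1 - 0.912) = 75.6.
From dH/dt = 0: 0.00756·75.6 - 0.126 = 0.0165P*, so P* = 0.445/0.0165 = 27.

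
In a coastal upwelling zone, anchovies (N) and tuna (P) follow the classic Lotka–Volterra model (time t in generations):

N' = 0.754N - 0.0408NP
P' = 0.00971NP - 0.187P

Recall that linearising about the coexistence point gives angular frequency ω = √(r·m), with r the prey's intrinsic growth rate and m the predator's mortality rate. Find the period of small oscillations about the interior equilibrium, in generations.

Here r = 0.754 and m = 0.187, so r·m = 0.141.
ω = √0.141 = 0.375 per generation, hence T = 2π/ω ≈ 16.7 generations.

T ≈ 16.7 generations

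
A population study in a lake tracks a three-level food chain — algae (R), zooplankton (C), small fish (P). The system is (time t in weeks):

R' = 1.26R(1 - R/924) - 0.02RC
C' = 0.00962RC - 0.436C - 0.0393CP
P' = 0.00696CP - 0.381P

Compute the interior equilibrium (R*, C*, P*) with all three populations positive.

R* ≈ 121, C* ≈ 54.7, P* ≈ 18.6

From dP/dt = 0: 0.00696C* = 0.381, so C* = 54.7.
From dR/dt = 0: 1.26(1 - R*/924) = 0.02·54.7, giving R* = 924·(1 - 0.869) = 121.
From dC/dt = 0: 0.00962·121 - 0.436 = 0.0393P*, so P* = 0.729/0.0393 = 18.6.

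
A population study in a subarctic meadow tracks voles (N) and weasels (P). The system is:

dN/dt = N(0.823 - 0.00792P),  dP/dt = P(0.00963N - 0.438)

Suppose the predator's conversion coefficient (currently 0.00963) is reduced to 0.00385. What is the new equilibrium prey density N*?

At the interior fixed point, setting dP/dt = 0 with P > 0 fixes N* = (predator death rate)/(NP coefficient) — independent of the other coefficients.
With the change, N* = 0.438/0.00385 = 114; it rises from 45.5.

N* ≈ 114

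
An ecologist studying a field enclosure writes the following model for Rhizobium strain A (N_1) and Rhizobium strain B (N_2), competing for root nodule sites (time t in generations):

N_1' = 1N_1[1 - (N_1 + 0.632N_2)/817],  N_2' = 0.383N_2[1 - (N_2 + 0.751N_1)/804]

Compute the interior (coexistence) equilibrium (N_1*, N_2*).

N_1* ≈ 588, N_2* ≈ 362

Setting both brackets to zero gives the nullclines N_1 + 0.632N_2 = 817 and 0.751N_1 + N_2 = 804.
Substituting N_2 = 804 - 0.751N_1 into the first: N_1(1 - 0.632·0.751) = 817 - 0.632·804.
So N_1* = 309/0.525 = 588, and then N_2* = 804 - 0.751·588 = 362.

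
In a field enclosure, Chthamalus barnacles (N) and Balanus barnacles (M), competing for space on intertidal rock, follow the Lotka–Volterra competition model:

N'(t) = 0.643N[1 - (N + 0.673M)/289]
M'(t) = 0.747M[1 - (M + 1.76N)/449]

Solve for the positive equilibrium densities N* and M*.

N* ≈ 71.4, M* ≈ 323

Setting both brackets to zero gives the nullclines N + 0.673M = 289 and 1.76N + M = 449.
Substituting M = 449 - 1.76N into the first: N(1 - 0.673·1.76) = 289 - 0.673·449.
So N* = -13.2/-0.184 = 71.4, and then M* = 449 - 1.76·71.4 = 323.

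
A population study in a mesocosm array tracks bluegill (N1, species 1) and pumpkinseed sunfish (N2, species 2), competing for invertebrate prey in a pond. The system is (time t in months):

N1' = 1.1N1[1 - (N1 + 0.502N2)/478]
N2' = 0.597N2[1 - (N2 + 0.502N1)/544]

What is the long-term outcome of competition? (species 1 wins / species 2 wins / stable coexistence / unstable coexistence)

stable coexistence

Compare the nullcline intercepts: K1/α12 = 478/0.502 = 952 > K2 = 544; K2/α21 = 544/0.502 = 1080 > K1 = 478.
Since both inequalities hold, each species can invade when rare, so the interior equilibrium is stable.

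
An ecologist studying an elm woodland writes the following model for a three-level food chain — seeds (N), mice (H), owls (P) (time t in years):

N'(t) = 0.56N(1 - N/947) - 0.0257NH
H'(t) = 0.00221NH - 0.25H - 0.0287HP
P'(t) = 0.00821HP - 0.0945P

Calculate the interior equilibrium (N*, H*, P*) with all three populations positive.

From dP/dt = 0: 0.00821H* = 0.0945, so H* = 11.5.
From dN/dt = 0: 0.56(1 - N*/947) = 0.0257·11.5, giving N* = 947·(1 - 0.528) = 447.
From dH/dt = 0: 0.00221·447 - 0.25 = 0.0287P*, so P* = 0.737/0.0287 = 25.7.

N* ≈ 447, H* ≈ 11.5, P* ≈ 25.7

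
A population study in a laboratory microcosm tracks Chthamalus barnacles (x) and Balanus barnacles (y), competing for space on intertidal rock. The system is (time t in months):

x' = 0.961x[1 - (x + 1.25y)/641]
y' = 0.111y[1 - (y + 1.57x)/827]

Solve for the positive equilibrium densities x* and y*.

Setting both brackets to zero gives the nullclines x + 1.25y = 641 and 1.57x + y = 827.
Substituting y = 827 - 1.57x into the first: x(1 - 1.25·1.57) = 641 - 1.25·827.
So x* = -393/-0.963 = 408, and then y* = 827 - 1.57·408 = 186.

x* ≈ 408, y* ≈ 186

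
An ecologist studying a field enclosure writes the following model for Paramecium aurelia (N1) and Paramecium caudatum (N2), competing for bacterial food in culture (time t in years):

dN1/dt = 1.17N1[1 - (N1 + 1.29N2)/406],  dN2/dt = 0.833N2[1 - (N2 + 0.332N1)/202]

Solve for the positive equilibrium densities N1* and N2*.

N1* ≈ 254, N2* ≈ 118

Setting both brackets to zero gives the nullclines N1 + 1.29N2 = 406 and 0.332N1 + N2 = 202.
Substituting N2 = 202 - 0.332N1 into the first: N1(1 - 1.29·0.332) = 406 - 1.29·202.
So N1* = 145/0.572 = 254, and then N2* = 202 - 0.332·254 = 118.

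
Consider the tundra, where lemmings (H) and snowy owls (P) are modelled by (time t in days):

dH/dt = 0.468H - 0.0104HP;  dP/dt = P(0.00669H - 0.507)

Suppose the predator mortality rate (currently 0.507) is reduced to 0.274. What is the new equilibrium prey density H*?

H* ≈ 41

At the interior fixed point, setting dP/dt = 0 with P > 0 fixes H* = (predator death rate)/(HP coefficient) — independent of the other coefficients.
With the change, H* = 0.274/0.00669 = 41; it falls from 75.8.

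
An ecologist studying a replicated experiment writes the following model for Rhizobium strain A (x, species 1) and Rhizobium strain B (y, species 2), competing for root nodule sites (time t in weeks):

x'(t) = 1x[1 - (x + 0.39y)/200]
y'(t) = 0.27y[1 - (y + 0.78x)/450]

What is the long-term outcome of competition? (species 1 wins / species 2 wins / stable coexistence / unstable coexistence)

stable coexistence

Compare the nullcline intercepts: K1/α12 = 200/0.39 = 513 > K2 = 450; K2/α21 = 450/0.78 = 577 > K1 = 200.
Since both inequalities hold, each species can invade when rare, so the interior equilibrium is stable.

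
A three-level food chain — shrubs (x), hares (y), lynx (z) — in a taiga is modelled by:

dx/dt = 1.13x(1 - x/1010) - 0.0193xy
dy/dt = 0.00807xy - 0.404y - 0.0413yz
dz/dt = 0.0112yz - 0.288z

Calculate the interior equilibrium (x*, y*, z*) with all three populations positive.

x* ≈ 566, y* ≈ 25.7, z* ≈ 101

From dz/dt = 0: 0.0112y* = 0.288, so y* = 25.7.
From dx/dt = 0: 1.13(1 - x*/1010) = 0.0193·25.7, giving x* = 1010·(1 - 0.439) = 566.
From dy/dt = 0: 0.00807·566 - 0.404 = 0.0413z*, so z* = 4.17/0.0413 = 101.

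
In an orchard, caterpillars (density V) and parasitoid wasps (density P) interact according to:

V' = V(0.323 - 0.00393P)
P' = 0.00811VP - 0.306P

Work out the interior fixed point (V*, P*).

V* ≈ 37.7, P* ≈ 82.2

Set dP/dt = 0 with P > 0: 0.00811V - 0.306 = 0, so V* = 0.306/0.00811 = 37.7.
Set dV/dt = 0 with V > 0: 0.323 - 0.00393P = 0, so P* = 0.323/0.00393 = 82.2.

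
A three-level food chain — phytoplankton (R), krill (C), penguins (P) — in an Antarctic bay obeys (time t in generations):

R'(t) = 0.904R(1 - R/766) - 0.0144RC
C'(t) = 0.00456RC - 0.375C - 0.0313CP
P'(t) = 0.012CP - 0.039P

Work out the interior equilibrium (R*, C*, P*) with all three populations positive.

R* ≈ 726, C* ≈ 3.25, P* ≈ 93.8

From dP/dt = 0: 0.012C* = 0.039, so C* = 3.25.
From dR/dt = 0: 0.904(1 - R*/766) = 0.0144·3.25, giving R* = 766·(1 - 0.0518) = 726.
From dC/dt = 0: 0.00456·726 - 0.375 = 0.0313P*, so P* = 2.94/0.0313 = 93.8.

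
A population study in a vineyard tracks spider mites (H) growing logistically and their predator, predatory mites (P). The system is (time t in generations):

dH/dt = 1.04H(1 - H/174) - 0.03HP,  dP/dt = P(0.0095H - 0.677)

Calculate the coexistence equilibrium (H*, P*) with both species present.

H* ≈ 71.3, P* ≈ 20.5

From dP/dt = 0 with P > 0: 0.0095H* = 0.677, so H* = 71.3.
Substitute into dH/dt = 0: 1.04(1 - 71.3/174) = 0.03P*.
The bracket is 0.59, giving P* = 0.614/0.03 = 20.5.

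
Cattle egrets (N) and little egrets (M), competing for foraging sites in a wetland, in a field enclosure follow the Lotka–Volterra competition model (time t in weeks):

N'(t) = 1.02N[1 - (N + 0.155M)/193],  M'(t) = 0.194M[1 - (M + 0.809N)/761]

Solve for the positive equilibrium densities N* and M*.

N* ≈ 85.8, M* ≈ 692

Setting both brackets to zero gives the nullclines N + 0.155M = 193 and 0.809N + M = 761.
Substituting M = 761 - 0.809N into the first: N(1 - 0.155·0.809) = 193 - 0.155·761.
So N* = 75/0.875 = 85.8, and then M* = 761 - 0.809·85.8 = 692.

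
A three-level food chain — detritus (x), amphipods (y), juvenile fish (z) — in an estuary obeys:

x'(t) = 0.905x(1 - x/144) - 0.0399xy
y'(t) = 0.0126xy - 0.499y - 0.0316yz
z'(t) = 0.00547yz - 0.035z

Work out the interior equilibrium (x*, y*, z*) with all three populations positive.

From dz/dt = 0: 0.00547y* = 0.035, so y* = 6.4.
From dx/dt = 0: 0.905(1 - x*/144) = 0.0399·6.4, giving x* = 144·(1 - 0.282) = 103.
From dy/dt = 0: 0.0126·103 - 0.499 = 0.0316z*, so z* = 0.804/0.0316 = 25.4.

x* ≈ 103, y* ≈ 6.4, z* ≈ 25.4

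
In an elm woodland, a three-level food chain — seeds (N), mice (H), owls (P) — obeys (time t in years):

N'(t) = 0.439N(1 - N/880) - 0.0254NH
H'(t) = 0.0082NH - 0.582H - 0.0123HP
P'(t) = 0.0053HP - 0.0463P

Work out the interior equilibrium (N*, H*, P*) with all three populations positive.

From dP/dt = 0: 0.0053H* = 0.0463, so H* = 8.74.
From dN/dt = 0: 0.439(1 - N*/880) = 0.0254·8.74, giving N* = 880·(1 - 0.505) = 435.
From dH/dt = 0: 0.0082·435 - 0.582 = 0.0123P*, so P* = 2.99/0.0123 = 243.

N* ≈ 435, H* ≈ 8.74, P* ≈ 243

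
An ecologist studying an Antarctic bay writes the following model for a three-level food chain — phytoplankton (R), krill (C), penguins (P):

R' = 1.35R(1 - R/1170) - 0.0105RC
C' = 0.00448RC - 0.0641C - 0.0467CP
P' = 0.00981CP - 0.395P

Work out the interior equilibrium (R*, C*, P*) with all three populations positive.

R* ≈ 804, C* ≈ 40.3, P* ≈ 75.7

From dP/dt = 0: 0.00981C* = 0.395, so C* = 40.3.
From dR/dt = 0: 1.35(1 - R*/1170) = 0.0105·40.3, giving R* = 1170·(1 - 0.313) = 804.
From dC/dt = 0: 0.00448·804 - 0.0641 = 0.0467P*, so P* = 3.54/0.0467 = 75.7.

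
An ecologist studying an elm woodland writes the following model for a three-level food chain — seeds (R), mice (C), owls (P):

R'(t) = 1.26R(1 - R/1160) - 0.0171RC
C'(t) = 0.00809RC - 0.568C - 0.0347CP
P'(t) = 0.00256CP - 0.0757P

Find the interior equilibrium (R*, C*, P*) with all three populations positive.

R* ≈ 694, C* ≈ 29.6, P* ≈ 146

From dP/dt = 0: 0.00256C* = 0.0757, so C* = 29.6.
From dR/dt = 0: 1.26(1 - R*/1160) = 0.0171·29.6, giving R* = 1160·(1 - 0.401) = 694.
From dC/dt = 0: 0.00809·694 - 0.568 = 0.0347P*, so P* = 5.05/0.0347 = 146.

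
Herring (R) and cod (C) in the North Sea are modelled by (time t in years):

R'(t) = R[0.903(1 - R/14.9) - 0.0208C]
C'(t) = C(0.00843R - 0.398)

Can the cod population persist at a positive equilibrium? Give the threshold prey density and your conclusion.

The predator equation gives dC/dt > 0 only when R > 0.398/0.00843 = 47.2.
Without the predator, R → K = 14.9. Since 14.9 < 47.2, the predator cannot invade.

Threshold R = 47.2; K < 47.2, so no, the predator goes extinct.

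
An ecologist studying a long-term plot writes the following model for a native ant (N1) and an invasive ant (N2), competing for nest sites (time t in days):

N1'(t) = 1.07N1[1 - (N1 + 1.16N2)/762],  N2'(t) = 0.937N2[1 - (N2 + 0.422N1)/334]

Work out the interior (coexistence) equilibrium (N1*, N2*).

Setting both brackets to zero gives the nullclines N1 + 1.16N2 = 762 and 0.422N1 + N2 = 334.
Substituting N2 = 334 - 0.422N1 into the first: N1(1 - 1.16·0.422) = 762 - 1.16·334.
So N1* = 375/0.51 = 734, and then N2* = 334 - 0.422·734 = 24.4.

N1* ≈ 734, N2* ≈ 24.4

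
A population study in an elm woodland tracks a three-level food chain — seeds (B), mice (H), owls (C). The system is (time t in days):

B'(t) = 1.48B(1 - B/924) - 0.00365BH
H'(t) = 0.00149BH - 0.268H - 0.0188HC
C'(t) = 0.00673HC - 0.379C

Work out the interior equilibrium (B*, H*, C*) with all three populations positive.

B* ≈ 796, H* ≈ 56.3, C* ≈ 48.8

From dC/dt = 0: 0.00673H* = 0.379, so H* = 56.3.
From dB/dt = 0: 1.48(1 - B*/924) = 0.00365·56.3, giving B* = 924·(1 - 0.139) = 796.
From dH/dt = 0: 0.00149·796 - 0.268 = 0.0188C*, so C* = 0.918/0.0188 = 48.8.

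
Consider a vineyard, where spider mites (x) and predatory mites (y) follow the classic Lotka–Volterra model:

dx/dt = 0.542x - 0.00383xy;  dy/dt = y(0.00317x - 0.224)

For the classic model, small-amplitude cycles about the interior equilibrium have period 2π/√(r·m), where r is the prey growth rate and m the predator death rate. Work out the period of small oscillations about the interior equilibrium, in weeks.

T ≈ 18 weeks

Here r = 0.542 and m = 0.224, so r·m = 0.121.
ω = √0.121 = 0.348 per week, hence T = 2π/ω ≈ 18 weeks.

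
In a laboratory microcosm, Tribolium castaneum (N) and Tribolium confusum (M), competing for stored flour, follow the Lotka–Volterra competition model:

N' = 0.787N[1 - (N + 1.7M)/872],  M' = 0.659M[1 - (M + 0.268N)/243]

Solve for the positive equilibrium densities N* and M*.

Setting both brackets to zero gives the nullclines N + 1.7M = 872 and 0.268N + M = 243.
Substituting M = 243 - 0.268N into the first: N(1 - 1.7·0.268) = 872 - 1.7·243.
So N* = 459/0.544 = 843, and then M* = 243 - 0.268·843 = 17.1.

N* ≈ 843, M* ≈ 17.1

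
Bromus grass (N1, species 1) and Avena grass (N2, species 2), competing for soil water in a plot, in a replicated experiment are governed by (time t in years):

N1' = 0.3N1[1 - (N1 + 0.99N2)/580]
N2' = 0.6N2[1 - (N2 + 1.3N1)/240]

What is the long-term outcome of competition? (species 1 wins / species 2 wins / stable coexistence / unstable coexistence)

Compare the nullcline intercepts: K1/α12 = 580/0.99 = 586 > K2 = 240; K2/α21 = 240/1.3 = 185 < K1 = 580.
Since the inequalities point opposite ways, species 1 can invade but species 2 cannot.

species 1 excludes species 2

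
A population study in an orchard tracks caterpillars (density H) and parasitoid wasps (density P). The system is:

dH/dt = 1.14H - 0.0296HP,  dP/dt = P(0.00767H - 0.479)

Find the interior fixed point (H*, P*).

H* ≈ 62.5, P* ≈ 38.5

Set dP/dt = 0 with P > 0: 0.00767H - 0.479 = 0, so H* = 0.479/0.00767 = 62.5.
Set dH/dt = 0 with H > 0: 1.14 - 0.0296P = 0, so P* = 1.14/0.0296 = 38.5.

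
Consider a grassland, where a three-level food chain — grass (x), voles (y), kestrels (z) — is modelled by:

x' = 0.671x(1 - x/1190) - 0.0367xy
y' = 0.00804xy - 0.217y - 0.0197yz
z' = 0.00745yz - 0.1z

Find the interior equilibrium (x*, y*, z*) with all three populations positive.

x* ≈ 316, y* ≈ 13.4, z* ≈ 118

From dz/dt = 0: 0.00745y* = 0.1, so y* = 13.4.
From dx/dt = 0: 0.671(1 - x*/1190) = 0.0367·13.4, giving x* = 1190·(1 - 0.734) = 316.
From dy/dt = 0: 0.00804·316 - 0.217 = 0.0197z*, so z* = 2.33/0.0197 = 118.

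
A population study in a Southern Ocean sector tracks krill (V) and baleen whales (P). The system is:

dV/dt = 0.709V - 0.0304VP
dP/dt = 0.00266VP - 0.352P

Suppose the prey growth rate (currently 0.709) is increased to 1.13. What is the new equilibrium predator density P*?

P* ≈ 37.2

At the interior fixed point, setting dV/dt = 0 with V > 0 fixes P* = (prey growth rate)/(VP coefficient) — independent of the other coefficients.
With the change, P* = 1.13/0.0304 = 37.2; it rises from 23.3.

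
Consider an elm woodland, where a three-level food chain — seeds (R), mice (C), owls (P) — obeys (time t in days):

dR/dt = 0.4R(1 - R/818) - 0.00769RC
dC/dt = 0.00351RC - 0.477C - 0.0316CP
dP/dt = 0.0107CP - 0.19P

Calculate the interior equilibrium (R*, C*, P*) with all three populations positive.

From dP/dt = 0: 0.0107C* = 0.19, so C* = 17.8.
From dR/dt = 0: 0.4(1 - R*/818) = 0.00769·17.8, giving R* = 818·(1 - 0.341) = 539.
From dC/dt = 0: 0.00351·539 - 0.477 = 0.0316P*, so P* = 1.41/0.0316 = 44.7.

R* ≈ 539, C* ≈ 17.8, P* ≈ 44.7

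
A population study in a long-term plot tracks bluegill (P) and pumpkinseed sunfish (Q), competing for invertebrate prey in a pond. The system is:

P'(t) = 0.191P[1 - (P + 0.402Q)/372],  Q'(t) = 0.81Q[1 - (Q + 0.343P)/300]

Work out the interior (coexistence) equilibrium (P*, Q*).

P* ≈ 292, Q* ≈ 200

Setting both brackets to zero gives the nullclines P + 0.402Q = 372 and 0.343P + Q = 300.
Substituting Q = 300 - 0.343P into the first: P(1 - 0.402·0.343) = 372 - 0.402·300.
So P* = 251/0.862 = 292, and then Q* = 300 - 0.343·292 = 200.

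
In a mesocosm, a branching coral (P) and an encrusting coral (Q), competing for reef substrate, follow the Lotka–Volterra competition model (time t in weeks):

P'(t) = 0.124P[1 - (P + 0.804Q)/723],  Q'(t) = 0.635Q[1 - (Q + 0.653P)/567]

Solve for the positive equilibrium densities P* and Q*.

P* ≈ 562, Q* ≈ 200

Setting both brackets to zero gives the nullclines P + 0.804Q = 723 and 0.653P + Q = 567.
Substituting Q = 567 - 0.653P into the first: P(1 - 0.804·0.653) = 723 - 0.804·567.
So P* = 267/0.475 = 562, and then Q* = 567 - 0.653·562 = 200.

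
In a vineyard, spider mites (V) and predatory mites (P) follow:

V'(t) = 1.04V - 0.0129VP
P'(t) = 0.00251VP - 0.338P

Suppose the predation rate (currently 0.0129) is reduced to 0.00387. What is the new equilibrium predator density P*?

At the interior fixed point, setting dV/dt = 0 with V > 0 fixes P* = (prey growth rate)/(VP coefficient) — independent of the other coefficients.
With the change, P* = 1.04/0.00387 = 269; it rises from 80.6.

P* ≈ 269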